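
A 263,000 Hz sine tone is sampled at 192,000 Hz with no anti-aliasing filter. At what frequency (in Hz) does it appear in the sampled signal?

Nyquist = 192,000/2 = 96,000 Hz; 263,000 Hz exceeds it.
Alias = |263,000 − 1×192,000| = |263,000 − 192,000| = 71,000 Hz.

71,000 Hz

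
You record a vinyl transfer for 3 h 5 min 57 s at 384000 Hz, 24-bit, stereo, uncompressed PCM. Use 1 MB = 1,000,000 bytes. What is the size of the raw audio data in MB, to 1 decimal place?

Duration = 3 h 5 min 57 s = 11,157 s.
Bytes = 384,000 samples/s × 11,157 s × 3 bytes/sample × 2 ch = 25,705,728,000 bytes.
25,705,728,000 / 1,000,000 = 25705.7 MB.

25705.7 MB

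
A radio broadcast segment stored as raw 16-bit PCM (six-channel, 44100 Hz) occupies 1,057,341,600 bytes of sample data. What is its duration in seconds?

Byte rate = 44,100 × 2 × 6 = 529,200 bytes/s.
Duration = 1,057,341,600 / 529,200 = 1,998 s.

1,998 seconds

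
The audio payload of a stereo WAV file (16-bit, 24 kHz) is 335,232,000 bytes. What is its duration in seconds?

Byte rate = 24,000 × 2 × 2 = 96,000 bytes/s.
Duration = 335,232,000 / 96,000 = 3,492 s.

3,492 seconds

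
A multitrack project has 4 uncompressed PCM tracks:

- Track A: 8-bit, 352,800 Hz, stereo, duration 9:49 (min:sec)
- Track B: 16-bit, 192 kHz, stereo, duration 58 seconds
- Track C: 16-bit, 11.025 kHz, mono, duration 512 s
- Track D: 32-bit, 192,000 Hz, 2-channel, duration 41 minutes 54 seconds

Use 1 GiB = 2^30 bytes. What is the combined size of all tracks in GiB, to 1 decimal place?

Track A: 9:49 (min:sec) = 589 s; 352,800 × 589 × 1 × 2 = 415,598,400 bytes.
Track B: 192,000 × 58 × 2 × 2 = 44,544,000 bytes.
Track C: 11,025 × 512 × 2 × 1 = 11,289,600 bytes.
Track D: 41 minutes 54 seconds = 2,514 s; 192,000 × 2,514 × 4 × 2 = 3,861,504,000 bytes.
Total = 4,332,936,000 bytes = 4.0 GiB.

4.0 GiB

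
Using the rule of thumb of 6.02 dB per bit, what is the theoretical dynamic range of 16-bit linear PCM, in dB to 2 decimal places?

96.32 dB

16 × 6.02 = 96.32 dB.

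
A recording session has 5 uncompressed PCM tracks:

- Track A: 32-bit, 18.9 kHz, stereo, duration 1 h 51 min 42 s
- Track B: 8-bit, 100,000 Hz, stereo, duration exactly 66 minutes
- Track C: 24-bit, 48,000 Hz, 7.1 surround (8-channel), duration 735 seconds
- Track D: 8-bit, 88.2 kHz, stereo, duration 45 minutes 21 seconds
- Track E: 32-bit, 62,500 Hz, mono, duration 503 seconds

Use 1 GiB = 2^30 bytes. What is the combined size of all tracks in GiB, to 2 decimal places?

Track A: 1 h 51 min 42 s = 6,702 s; 18,900 × 6,702 × 4 × 2 = 1,013,342,400 bytes.
Track B: exactly 66 minutes = 3,960 s; 100,000 × 3,960 × 1 × 2 = 792,000,000 bytes.
Track C: 48,000 × 735 × 3 × 8 = 846,720,000 bytes.
Track D: 45 minutes 21 seconds = 2,721 s; 88,200 × 2,721 × 1 × 2 = 479,984,400 bytes.
Track E: 62,500 × 503 × 4 × 1 = 125,750,000 bytes.
Total = 3,257,796,800 bytes = 3.03 GiB.

3.03 GiB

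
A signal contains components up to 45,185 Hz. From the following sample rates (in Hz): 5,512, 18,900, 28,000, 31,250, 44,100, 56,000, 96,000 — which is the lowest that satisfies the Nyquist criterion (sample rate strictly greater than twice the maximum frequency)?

Need sample rate > 2 × 45,185 = 90,370 Hz.
Lowest listed rate above 90,370 Hz is 96,000 Hz.

96,000 Hz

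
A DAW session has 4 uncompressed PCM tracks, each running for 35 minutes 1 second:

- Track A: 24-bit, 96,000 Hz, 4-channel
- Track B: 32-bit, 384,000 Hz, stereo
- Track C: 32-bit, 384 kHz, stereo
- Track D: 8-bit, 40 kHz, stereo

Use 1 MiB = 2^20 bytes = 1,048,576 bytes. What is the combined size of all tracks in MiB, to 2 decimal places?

35 minutes 1 second = 2,101 s.
Track A: 96,000 × 2,101 × 3 × 4 = 2,420,352,000 bytes.
Track B: 384,000 × 2,101 × 4 × 2 = 6,454,272,000 bytes.
Track C: 384,000 × 2,101 × 4 × 2 = 6,454,272,000 bytes.
Track D: 40,000 × 2,101 × 1 × 2 = 168,080,000 bytes.
Total = 15,496,976,000 bytes = 14779.07 MiB.

14779.07 MiB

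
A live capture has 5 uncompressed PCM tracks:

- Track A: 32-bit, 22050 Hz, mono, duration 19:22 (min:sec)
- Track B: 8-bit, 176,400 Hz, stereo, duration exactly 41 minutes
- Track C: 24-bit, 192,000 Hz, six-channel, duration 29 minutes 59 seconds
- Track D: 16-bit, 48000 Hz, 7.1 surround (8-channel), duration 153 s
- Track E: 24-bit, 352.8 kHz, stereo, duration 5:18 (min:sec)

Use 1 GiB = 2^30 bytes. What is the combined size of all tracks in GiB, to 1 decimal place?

Track A: 19:22 (min:sec) = 1,162 s; 22,050 × 1,162 × 4 × 1 = 102,488,400 bytes.
Track B: exactly 41 minutes = 2,460 s; 176,400 × 2,460 × 1 × 2 = 867,888,000 bytes.
Track C: 29 minutes 59 seconds = 1,799 s; 192,000 × 1,799 × 3 × 6 = 6,217,344,000 bytes.
Track D: 48,000 × 153 × 2 × 8 = 117,504,000 bytes.
Track E: 5:18 (min:sec) = 318 s; 352,800 × 318 × 3 × 2 = 673,142,400 bytes.
Total = 7,978,366,800 bytes = 7.4 GiB.

7.4 GiB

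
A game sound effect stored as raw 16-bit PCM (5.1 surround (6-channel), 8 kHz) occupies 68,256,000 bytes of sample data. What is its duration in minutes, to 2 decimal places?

Byte rate = 8,000 × 2 × 6 = 96,000 bytes/s.
Duration = 68,256,000 / 96,000 = 711 s.
711 s / 60 = 11.85 minutes.

11.85 minutes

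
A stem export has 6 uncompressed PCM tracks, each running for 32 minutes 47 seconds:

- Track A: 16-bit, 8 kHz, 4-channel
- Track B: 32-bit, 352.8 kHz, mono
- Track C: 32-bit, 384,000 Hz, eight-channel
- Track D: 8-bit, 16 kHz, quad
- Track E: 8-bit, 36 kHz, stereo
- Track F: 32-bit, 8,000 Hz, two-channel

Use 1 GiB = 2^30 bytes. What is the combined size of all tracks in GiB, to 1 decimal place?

32 minutes 47 seconds = 1,967 s.
Track A: 8,000 × 1,967 × 2 × 4 = 125,888,000 bytes.
Track B: 352,800 × 1,967 × 4 × 1 = 2,775,830,400 bytes.
Track C: 384,000 × 1,967 × 4 × 8 = 24,170,496,000 bytes.
Track D: 16,000 × 1,967 × 1 × 4 = 125,888,000 bytes.
Track E: 36,000 × 1,967 × 1 × 2 = 141,624,000 bytes.
Track F: 8,000 × 1,967 × 4 × 2 = 125,888,000 bytes.
Total = 27,465,614,400 bytes = 25.6 GiB.

25.6 GiB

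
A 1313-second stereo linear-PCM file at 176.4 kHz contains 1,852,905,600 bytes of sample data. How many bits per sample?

Bytes per sample = 1,852,905,600 / (176,400 × 1,313 × 2) = 1,852,905,600 / 463,226,400 = 4.
Bit depth = 4 × 8 = 32 bits.

32 bits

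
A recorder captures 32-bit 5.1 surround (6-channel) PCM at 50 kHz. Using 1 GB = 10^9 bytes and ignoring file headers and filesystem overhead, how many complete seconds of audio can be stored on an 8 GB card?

6,666 seconds

Uncompressed byte rate = 50,000 × 4 × 6 = 1,200,000 bytes/s.
Capacity = 8 × 1,000,000,000 = 8,000,000,000 bytes.
8,000,000,000 / 1,200,000 ≈ 6666.67 s → 6,666 seconds.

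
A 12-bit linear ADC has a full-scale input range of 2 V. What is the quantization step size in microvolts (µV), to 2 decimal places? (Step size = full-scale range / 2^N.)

2 V / 2^12 = 2 / 4,096 V = 488.28 µV.

488.28 µV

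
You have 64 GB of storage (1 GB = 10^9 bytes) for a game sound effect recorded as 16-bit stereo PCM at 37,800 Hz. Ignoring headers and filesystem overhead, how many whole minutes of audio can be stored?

Uncompressed byte rate = 37,800 × 2 × 2 = 151,200 bytes/s.
Capacity = 64 × 1,000,000,000 = 64,000,000,000 bytes.
64,000,000,000 / 151,200 ≈ 423280.42 s → 7,054 minutes.

7,054 minutes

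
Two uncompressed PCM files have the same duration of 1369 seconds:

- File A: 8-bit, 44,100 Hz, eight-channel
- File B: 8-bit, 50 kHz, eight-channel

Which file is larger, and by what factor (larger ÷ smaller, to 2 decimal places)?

File B, by a factor of 1.13

File A: 44,100 × 1 × 8 = 352,800 bytes/s.
File B: 50,000 × 1 × 8 = 400,000 bytes/s.
File B is larger; ratio = 547,600,000 / 482,983,200 = 1.13.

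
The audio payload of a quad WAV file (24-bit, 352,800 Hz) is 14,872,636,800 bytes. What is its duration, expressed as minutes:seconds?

Byte rate = 352,800 × 3 × 4 = 4,233,600 bytes/s.
Duration = 14,872,636,800 / 4,233,600 = 3,513 s.
3,513 s = 58:33.

58:33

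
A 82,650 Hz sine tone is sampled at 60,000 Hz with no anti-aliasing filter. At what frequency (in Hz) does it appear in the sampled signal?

22,650 Hz

Nyquist = 60,000/2 = 30,000 Hz; 82,650 Hz exceeds it.
Alias = |82,650 − 1×60,000| = |82,650 − 60,000| = 22,650 Hz.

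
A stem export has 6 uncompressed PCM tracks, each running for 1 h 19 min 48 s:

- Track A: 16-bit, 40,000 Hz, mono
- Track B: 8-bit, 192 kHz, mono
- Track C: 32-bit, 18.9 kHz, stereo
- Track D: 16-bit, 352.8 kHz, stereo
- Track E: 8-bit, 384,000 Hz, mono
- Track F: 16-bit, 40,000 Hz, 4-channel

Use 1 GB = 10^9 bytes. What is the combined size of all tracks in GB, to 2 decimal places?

1 h 19 min 48 s = 4,788 s.
Track A: 40,000 × 4,788 × 2 × 1 = 383,040,000 bytes.
Track B: 192,000 × 4,788 × 1 × 1 = 919,296,000 bytes.
Track C: 18,900 × 4,788 × 4 × 2 = 723,945,600 bytes.
Track D: 352,800 × 4,788 × 2 × 2 = 6,756,825,600 bytes.
Track E: 384,000 × 4,788 × 1 × 1 = 1,838,592,000 bytes.
Track F: 40,000 × 4,788 × 2 × 4 = 1,532,160,000 bytes.
Total = 12,153,859,200 bytes = 12.15 GB.

12.15 GB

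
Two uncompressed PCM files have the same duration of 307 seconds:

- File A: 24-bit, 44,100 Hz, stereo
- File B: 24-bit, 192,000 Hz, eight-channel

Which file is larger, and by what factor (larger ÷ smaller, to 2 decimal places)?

File B, by a factor of 17.41

File A: 44,100 × 3 × 2 = 264,600 bytes/s.
File B: 192,000 × 3 × 8 = 4,608,000 bytes/s.
File B is larger; ratio = 1,414,656,000 / 81,232,200 = 17.41.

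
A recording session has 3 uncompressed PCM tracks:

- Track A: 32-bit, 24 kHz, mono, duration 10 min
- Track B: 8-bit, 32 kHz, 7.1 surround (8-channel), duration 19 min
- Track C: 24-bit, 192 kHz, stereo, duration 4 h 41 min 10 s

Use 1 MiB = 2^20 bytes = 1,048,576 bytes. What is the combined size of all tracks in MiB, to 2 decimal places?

Track A: 10 min = 600 s; 24,000 × 600 × 4 × 1 = 57,600,000 bytes.
Track B: 19 min = 1,140 s; 32,000 × 1,140 × 1 × 8 = 291,840,000 bytes.
Track C: 4 h 41 min 10 s = 16,870 s; 192,000 × 16,870 × 3 × 2 = 19,434,240,000 bytes.
Total = 19,783,680,000 bytes = 18867.19 MiB.

18867.19 MiB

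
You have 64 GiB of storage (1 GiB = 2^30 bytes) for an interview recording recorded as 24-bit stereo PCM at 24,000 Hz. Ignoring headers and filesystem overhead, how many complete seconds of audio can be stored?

Uncompressed byte rate = 24,000 × 3 × 2 = 144,000 bytes/s.
Capacity = 64 × 1,073,741,824 = 68,719,476,736 bytes.
68,719,476,736 / 144,000 ≈ 477218.59 s → 477,218 seconds.

477,218 seconds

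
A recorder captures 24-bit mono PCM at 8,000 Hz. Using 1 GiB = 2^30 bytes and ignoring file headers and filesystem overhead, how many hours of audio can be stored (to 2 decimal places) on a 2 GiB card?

24.86 hours

Uncompressed byte rate = 8,000 × 3 × 1 = 24,000 bytes/s.
Capacity = 2 × 1,073,741,824 = 2,147,483,648 bytes.
2,147,483,648 / 24,000 ≈ 89478.49 s → 24.86 hours.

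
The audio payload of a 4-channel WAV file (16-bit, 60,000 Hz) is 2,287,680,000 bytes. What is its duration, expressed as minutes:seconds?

Byte rate = 60,000 × 2 × 4 = 480,000 bytes/s.
Duration = 2,287,680,000 / 480,000 = 4,766 s.
4,766 s = 79:26.

79:26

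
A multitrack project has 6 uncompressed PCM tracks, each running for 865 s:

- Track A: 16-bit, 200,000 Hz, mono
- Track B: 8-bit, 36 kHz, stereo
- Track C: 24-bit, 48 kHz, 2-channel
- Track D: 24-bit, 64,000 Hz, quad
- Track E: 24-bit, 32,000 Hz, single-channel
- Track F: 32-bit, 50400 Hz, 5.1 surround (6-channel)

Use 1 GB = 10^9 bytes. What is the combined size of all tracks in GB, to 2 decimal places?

Track A: 200,000 × 865 × 2 × 1 = 346,000,000 bytes.
Track B: 36,000 × 865 × 1 × 2 = 62,280,000 bytes.
Track C: 48,000 × 865 × 3 × 2 = 249,120,000 bytes.
Track D: 64,000 × 865 × 3 × 4 = 664,320,000 bytes.
Track E: 32,000 × 865 × 3 × 1 = 83,040,000 bytes.
Track F: 50,400 × 865 × 4 × 6 = 1,046,304,000 bytes.
Total = 2,451,064,000 bytes = 2.45 GB.

2.45 GB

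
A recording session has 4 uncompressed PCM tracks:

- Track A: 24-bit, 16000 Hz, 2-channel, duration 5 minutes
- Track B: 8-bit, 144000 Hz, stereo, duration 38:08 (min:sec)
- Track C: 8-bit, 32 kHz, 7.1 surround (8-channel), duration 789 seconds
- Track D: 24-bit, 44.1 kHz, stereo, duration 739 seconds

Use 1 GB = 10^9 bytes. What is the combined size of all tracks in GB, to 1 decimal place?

1.1 GB

Track A: 5 minutes = 300 s; 16,000 × 300 × 3 × 2 = 28,800,000 bytes.
Track B: 38:08 (min:sec) = 2,288 s; 144,000 × 2,288 × 1 × 2 = 658,944,000 bytes.
Track C: 32,000 × 789 × 1 × 8 = 201,984,000 bytes.
Track D: 44,100 × 739 × 3 × 2 = 195,539,400 bytes.
Total = 1,085,267,400 bytes = 1.1 GB.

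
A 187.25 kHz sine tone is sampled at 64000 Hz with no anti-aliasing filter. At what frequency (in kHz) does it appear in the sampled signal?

Nyquist = 64,000/2 = 32,000 Hz; 187,250 Hz exceeds it.
Alias = |187,250 − 3×64,000| = |187,250 − 192,000| = 4,750 Hz = 4.75 kHz.

4.75 kHz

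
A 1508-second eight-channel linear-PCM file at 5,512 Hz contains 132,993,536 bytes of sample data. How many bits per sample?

16 bits

Bytes per sample = 132,993,536 / (5,512 × 1,508 × 8) = 132,993,536 / 66,496,768 = 2.
Bit depth = 2 × 8 = 16 bits.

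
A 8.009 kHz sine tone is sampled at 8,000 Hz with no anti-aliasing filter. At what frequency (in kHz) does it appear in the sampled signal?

Nyquist = 8,000/2 = 4,000 Hz; 8,009 Hz exceeds it.
Alias = |8,009 − 1×8,000| = |8,009 − 8,000| = 9 Hz = 0.009 kHz.

0.009 kHz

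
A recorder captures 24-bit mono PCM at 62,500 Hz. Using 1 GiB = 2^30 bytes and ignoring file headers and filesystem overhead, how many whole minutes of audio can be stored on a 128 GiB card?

Uncompressed byte rate = 62,500 × 3 × 1 = 187,500 bytes/s.
Capacity = 128 × 1,073,741,824 = 137,438,953,472 bytes.
137,438,953,472 / 187,500 ≈ 733007.75 s → 12,216 minutes.

12,216 minutes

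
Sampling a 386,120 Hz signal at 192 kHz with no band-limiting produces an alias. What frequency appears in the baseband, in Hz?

Nyquist = 192,000/2 = 96,000 Hz; 386,120 Hz exceeds it.
Alias = |386,120 − 2×192,000| = |386,120 − 384,000| = 2,120 Hz.

2,120 Hz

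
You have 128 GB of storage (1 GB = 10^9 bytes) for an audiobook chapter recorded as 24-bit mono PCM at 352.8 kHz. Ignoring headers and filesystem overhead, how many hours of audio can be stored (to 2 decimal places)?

33.59 hours

Uncompressed byte rate = 352,800 × 3 × 1 = 1,058,400 bytes/s.
Capacity = 128 × 1,000,000,000 = 128,000,000,000 bytes.
128,000,000,000 / 1,058,400 ≈ 120937.26 s → 33.59 hours.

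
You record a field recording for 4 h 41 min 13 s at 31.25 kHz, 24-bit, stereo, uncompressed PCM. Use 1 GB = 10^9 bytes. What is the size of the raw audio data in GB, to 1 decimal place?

3.2 GB

Duration = 4 h 41 min 13 s = 16,873 s.
Bytes = 31,250 samples/s × 16,873 s × 3 bytes/sample × 2 ch = 3,163,687,500 bytes.
3,163,687,500 / 1,000,000,000 = 3.2 GB.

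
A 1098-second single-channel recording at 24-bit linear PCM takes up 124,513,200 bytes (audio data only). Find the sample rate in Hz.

37,800 Hz

Bytes = sample_rate × seconds × bytes_per_sample × channels.
sample_rate = 124,513,200 / (1,098 × 3 × 1) = 124,513,200 / 3,294 = 37,800 Hz.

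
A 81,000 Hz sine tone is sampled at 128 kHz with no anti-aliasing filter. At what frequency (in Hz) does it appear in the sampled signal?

Nyquist = 128,000/2 = 64,000 Hz; 81,000 Hz exceeds it.
Alias = |81,000 − 1×128,000| = |81,000 − 128,000| = 47,000 Hz.

47,000 Hz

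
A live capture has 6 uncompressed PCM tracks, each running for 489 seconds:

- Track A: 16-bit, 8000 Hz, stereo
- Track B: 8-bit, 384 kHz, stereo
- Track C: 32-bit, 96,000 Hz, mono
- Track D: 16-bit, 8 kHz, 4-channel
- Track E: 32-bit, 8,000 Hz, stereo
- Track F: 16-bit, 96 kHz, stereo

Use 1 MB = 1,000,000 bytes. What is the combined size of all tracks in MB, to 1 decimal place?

829.3 MB

Track A: 8,000 × 489 × 2 × 2 = 15,648,000 bytes.
Track B: 384,000 × 489 × 1 × 2 = 375,552,000 bytes.
Track C: 96,000 × 489 × 4 × 1 = 187,776,000 bytes.
Track D: 8,000 × 489 × 2 × 4 = 31,296,000 bytes.
Track E: 8,000 × 489 × 4 × 2 = 31,296,000 bytes.
Track F: 96,000 × 489 × 2 × 2 = 187,776,000 bytes.
Total = 829,344,000 bytes = 829.3 MB.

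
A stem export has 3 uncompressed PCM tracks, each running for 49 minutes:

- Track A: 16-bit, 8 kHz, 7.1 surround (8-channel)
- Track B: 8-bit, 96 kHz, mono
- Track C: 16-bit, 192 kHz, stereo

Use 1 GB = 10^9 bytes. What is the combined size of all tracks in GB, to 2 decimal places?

2.92 GB

49 minutes = 2,940 s.
Track A: 8,000 × 2,940 × 2 × 8 = 376,320,000 bytes.
Track B: 96,000 × 2,940 × 1 × 1 = 282,240,000 bytes.
Track C: 192,000 × 2,940 × 2 × 2 = 2,257,920,000 bytes.
Total = 2,916,480,000 bytes = 2.92 GB.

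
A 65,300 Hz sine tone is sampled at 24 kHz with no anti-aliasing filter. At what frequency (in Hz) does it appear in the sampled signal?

6,700 Hz

Nyquist = 24,000/2 = 12,000 Hz; 65,300 Hz exceeds it.
Alias = |65,300 − 3×24,000| = |65,300 − 72,000| = 6,700 Hz.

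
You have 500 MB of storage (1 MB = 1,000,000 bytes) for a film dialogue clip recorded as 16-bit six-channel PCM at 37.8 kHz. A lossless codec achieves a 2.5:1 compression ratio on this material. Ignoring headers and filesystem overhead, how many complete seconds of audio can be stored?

Uncompressed byte rate = 37,800 × 2 × 6 = 453,600 bytes/s.
After 2.5:1 compression, effective rate ≈ 181440 bytes/s.
Capacity = 500 × 1,000,000 = 500,000,000 bytes.
500,000,000 / effective rate ≈ 2755.73 s → 2,755 seconds.

2,755 seconds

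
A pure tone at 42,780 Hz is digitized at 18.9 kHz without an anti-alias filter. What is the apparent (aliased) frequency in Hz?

4,980 Hz

Nyquist = 18,900/2 = 9,450 Hz; 42,780 Hz exceeds it.
Alias = |42,780 − 2×18,900| = |42,780 − 37,800| = 4,980 Hz.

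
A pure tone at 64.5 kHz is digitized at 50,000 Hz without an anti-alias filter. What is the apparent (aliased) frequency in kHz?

14.5 kHz

Nyquist = 50,000/2 = 25,000 Hz; 64,500 Hz exceeds it.
Alias = |64,500 − 1×50,000| = |64,500 − 50,000| = 14,500 Hz = 14.5 kHz.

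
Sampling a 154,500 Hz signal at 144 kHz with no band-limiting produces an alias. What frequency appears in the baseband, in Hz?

Nyquist = 144,000/2 = 72,000 Hz; 154,500 Hz exceeds it.
Alias = |154,500 − 1×144,000| = |154,500 − 144,000| = 10,500 Hz.

10,500 Hz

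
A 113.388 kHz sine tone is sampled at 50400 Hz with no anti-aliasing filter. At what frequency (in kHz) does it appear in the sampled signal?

12.588 kHz

Nyquist = 50,400/2 = 25,200 Hz; 113,388 Hz exceeds it.
Alias = |113,388 − 2×50,400| = |113,388 − 100,800| = 12,588 Hz = 12.588 kHz.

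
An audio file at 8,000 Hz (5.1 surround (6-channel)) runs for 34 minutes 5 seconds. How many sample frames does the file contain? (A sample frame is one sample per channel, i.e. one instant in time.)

34 minutes 5 seconds = 2,045 s.
8,000 samples/s × 2,045 s = 16,360,000 frames.

16,360,000 sample frames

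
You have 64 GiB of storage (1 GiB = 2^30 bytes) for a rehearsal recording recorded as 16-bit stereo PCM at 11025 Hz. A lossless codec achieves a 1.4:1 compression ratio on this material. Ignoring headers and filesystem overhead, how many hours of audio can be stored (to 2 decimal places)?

605.99 hours

Uncompressed byte rate = 11,025 × 2 × 2 = 44,100 bytes/s.
After 1.4:1 compression, effective rate ≈ 31500 bytes/s.
Capacity = 64 × 1,073,741,824 = 68,719,476,736 bytes.
68,719,476,736 / effective rate ≈ 2181570.69 s → 605.99 hours.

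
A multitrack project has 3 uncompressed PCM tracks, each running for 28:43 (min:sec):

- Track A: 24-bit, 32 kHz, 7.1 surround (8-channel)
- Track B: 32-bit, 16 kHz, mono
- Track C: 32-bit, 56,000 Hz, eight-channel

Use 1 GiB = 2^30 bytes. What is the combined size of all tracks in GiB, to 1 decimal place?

4.2 GiB

28:43 (min:sec) = 1,723 s.
Track A: 32,000 × 1,723 × 3 × 8 = 1,323,264,000 bytes.
Track B: 16,000 × 1,723 × 4 × 1 = 110,272,000 bytes.
Track C: 56,000 × 1,723 × 4 × 8 = 3,087,616,000 bytes.
Total = 4,521,152,000 bytes = 4.2 GiB.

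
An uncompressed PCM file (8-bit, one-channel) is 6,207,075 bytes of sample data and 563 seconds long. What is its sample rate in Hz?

11,025 Hz

Bytes = sample_rate × seconds × bytes_per_sample × channels.
sample_rate = 6,207,075 / (563 × 1 × 1) = 6,207,075 / 563 = 11,025 Hz.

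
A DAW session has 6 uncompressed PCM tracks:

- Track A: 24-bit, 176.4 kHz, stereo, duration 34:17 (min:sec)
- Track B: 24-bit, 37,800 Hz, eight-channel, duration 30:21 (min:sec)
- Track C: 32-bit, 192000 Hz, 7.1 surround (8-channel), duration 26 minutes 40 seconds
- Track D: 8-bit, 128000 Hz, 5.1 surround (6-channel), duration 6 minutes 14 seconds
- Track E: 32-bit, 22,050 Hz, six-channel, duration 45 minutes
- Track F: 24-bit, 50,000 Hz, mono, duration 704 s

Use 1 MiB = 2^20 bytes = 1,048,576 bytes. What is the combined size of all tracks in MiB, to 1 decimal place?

Track A: 34:17 (min:sec) = 2,057 s; 176,400 × 2,057 × 3 × 2 = 2,177,128,800 bytes.
Track B: 30:21 (min:sec) = 1,821 s; 37,800 × 1,821 × 3 × 8 = 1,652,011,200 bytes.
Track C: 26 minutes 40 seconds = 1,600 s; 192,000 × 1,600 × 4 × 8 = 9,830,400,000 bytes.
Track D: 6 minutes 14 seconds = 374 s; 128,000 × 374 × 1 × 6 = 287,232,000 bytes.
Track E: 45 minutes = 2,700 s; 22,050 × 2,700 × 4 × 6 = 1,428,840,000 bytes.
Track F: 50,000 × 704 × 3 × 1 = 105,600,000 bytes.
Total = 15,481,212,000 bytes = 14764.0 MiB.

14764.0 MiB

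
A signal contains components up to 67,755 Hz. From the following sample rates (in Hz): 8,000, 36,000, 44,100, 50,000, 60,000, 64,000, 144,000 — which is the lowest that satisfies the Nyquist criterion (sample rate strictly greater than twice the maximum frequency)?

144,000 Hz

Need sample rate > 2 × 67,755 = 135,510 Hz.
Lowest listed rate above 135,510 Hz is 144,000 Hz.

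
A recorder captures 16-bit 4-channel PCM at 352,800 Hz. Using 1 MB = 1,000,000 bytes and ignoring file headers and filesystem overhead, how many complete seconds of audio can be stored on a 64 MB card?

Uncompressed byte rate = 352,800 × 2 × 4 = 2,822,400 bytes/s.
Capacity = 64 × 1,000,000 = 64,000,000 bytes.
64,000,000 / 2,822,400 ≈ 22.68 s → 22 seconds.

22 seconds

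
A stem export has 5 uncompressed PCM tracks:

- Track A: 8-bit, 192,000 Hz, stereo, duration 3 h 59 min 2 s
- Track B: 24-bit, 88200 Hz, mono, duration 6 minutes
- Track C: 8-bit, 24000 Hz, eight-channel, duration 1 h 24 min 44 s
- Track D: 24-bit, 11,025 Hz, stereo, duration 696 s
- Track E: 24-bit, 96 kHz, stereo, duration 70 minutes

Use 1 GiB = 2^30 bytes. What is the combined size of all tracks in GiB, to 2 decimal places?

8.42 GiB

Track A: 3 h 59 min 2 s = 14,342 s; 192,000 × 14,342 × 1 × 2 = 5,507,328,000 bytes.
Track B: 6 minutes = 360 s; 88,200 × 360 × 3 × 1 = 95,256,000 bytes.
Track C: 1 h 24 min 44 s = 5,084 s; 24,000 × 5,084 × 1 × 8 = 976,128,000 bytes.
Track D: 11,025 × 696 × 3 × 2 = 46,040,400 bytes.
Track E: 70 minutes = 4,200 s; 96,000 × 4,200 × 3 × 2 = 2,419,200,000 bytes.
Total = 9,043,952,400 bytes = 8.42 GiB.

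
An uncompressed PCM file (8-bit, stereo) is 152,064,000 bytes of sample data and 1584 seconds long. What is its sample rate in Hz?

48,000 Hz

Bytes = sample_rate × seconds × bytes_per_sample × channels.
sample_rate = 152,064,000 / (1,584 × 1 × 2) = 152,064,000 / 3,168 = 48,000 Hz.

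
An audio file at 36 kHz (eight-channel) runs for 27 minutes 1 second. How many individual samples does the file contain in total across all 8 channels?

466,848,000 samples

27 minutes 1 second = 1,621 s.
36,000 × 1,621 s × 8 ch = 466,848,000 samples.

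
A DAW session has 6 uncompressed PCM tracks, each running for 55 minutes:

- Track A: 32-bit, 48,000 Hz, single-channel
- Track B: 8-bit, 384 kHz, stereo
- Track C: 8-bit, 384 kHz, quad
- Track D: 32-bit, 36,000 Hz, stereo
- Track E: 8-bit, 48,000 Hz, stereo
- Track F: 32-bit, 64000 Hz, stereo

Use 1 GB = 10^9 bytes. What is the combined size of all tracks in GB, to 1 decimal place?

55 minutes = 3,300 s.
Track A: 48,000 × 3,300 × 4 × 1 = 633,600,000 bytes.
Track B: 384,000 × 3,300 × 1 × 2 = 2,534,400,000 bytes.
Track C: 384,000 × 3,300 × 1 × 4 = 5,068,800,000 bytes.
Track D: 36,000 × 3,300 × 4 × 2 = 950,400,000 bytes.
Track E: 48,000 × 3,300 × 1 × 2 = 316,800,000 bytes.
Track F: 64,000 × 3,300 × 4 × 2 = 1,689,600,000 bytes.
Total = 11,193,600,000 bytes = 11.2 GB.

11.2 GB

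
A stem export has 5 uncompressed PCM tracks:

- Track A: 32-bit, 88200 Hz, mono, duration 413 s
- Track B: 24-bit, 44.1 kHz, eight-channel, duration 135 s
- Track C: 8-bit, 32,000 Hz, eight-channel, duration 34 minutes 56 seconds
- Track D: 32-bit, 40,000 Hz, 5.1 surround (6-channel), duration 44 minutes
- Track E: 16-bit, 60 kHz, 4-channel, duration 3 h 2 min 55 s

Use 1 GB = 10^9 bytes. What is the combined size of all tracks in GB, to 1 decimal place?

Track A: 88,200 × 413 × 4 × 1 = 145,706,400 bytes.
Track B: 44,100 × 135 × 3 × 8 = 142,884,000 bytes.
Track C: 34 minutes 56 seconds = 2,096 s; 32,000 × 2,096 × 1 × 8 = 536,576,000 bytes.
Track D: 44 minutes = 2,640 s; 40,000 × 2,640 × 4 × 6 = 2,534,400,000 bytes.
Track E: 3 h 2 min 55 s = 10,975 s; 60,000 × 10,975 × 2 × 4 = 5,268,000,000 bytes.
Total = 8,627,566,400 bytes = 8.6 GB.

8.6 GB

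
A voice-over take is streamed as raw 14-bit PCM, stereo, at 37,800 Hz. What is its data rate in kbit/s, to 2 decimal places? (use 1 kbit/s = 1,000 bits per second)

1058.40 kbit/s

Bit rate = 37,800 × 14 × 2 = 1,058,400 bits/s.
= 1058.40 kbit/s.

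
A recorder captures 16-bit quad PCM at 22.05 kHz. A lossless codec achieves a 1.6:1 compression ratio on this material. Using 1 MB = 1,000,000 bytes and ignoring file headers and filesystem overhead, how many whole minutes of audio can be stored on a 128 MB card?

19 minutes

Uncompressed byte rate = 22,050 × 2 × 4 = 176,400 bytes/s.
After 1.6:1 compression, effective rate ≈ 110250 bytes/s.
Capacity = 128 × 1,000,000 = 128,000,000 bytes.
128,000,000 / effective rate ≈ 1161 s → 19 minutes.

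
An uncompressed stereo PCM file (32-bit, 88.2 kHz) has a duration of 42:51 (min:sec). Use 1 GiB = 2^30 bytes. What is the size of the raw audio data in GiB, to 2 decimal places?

1.69 GiB

Duration = 42:51 (min:sec) = 2,571 s.
Bytes = 88,200 samples/s × 2,571 s × 4 bytes/sample × 2 ch = 1,814,097,600 bytes.
1,814,097,600 / 1,073,741,824 = 1.69 GiB.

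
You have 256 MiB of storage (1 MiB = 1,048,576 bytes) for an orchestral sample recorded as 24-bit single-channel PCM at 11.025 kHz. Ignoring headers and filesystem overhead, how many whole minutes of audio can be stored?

135 minutes

Uncompressed byte rate = 11,025 × 3 × 1 = 33,075 bytes/s.
Capacity = 256 × 1,048,576 = 268,435,456 bytes.
268,435,456 / 33,075 ≈ 8115.96 s → 135 minutes.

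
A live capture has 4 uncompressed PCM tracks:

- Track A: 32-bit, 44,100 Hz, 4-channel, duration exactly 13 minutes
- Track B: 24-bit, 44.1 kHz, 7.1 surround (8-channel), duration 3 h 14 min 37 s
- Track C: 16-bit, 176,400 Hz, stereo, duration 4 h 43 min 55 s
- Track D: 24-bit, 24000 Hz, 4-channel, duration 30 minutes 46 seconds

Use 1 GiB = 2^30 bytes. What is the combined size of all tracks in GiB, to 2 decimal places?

23.71 GiB

Track A: exactly 13 minutes = 780 s; 44,100 × 780 × 4 × 4 = 550,368,000 bytes.
Track B: 3 h 14 min 37 s = 11,677 s; 44,100 × 11,677 × 3 × 8 = 12,358,936,800 bytes.
Track C: 4 h 43 min 55 s = 17,035 s; 176,400 × 17,035 × 2 × 2 = 12,019,896,000 bytes.
Track D: 30 minutes 46 seconds = 1,846 s; 24,000 × 1,846 × 3 × 4 = 531,648,000 bytes.
Total = 25,460,848,800 bytes = 23.71 GiB.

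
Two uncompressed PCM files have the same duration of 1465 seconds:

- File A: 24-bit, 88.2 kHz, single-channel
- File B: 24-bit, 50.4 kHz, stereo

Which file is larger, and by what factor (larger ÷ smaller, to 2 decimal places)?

File A: 88,200 × 3 × 1 = 264,600 bytes/s.
File B: 50,400 × 3 × 2 = 302,400 bytes/s.
File B is larger; ratio = 443,016,000 / 387,639,000 = 1.14.

File B, by a factor of 1.14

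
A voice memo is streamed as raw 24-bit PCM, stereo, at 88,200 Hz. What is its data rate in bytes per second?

529,200 bytes/s

Bit rate = 88,200 × 24 × 2 = 4,233,600 bits/s.
4,233,600 / 8 = 529,200 bytes/s.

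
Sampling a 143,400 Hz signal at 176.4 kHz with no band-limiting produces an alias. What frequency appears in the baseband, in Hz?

33,000 Hz

Nyquist = 176,400/2 = 88,200 Hz; 143,400 Hz exceeds it.
Alias = |143,400 − 1×176,400| = |143,400 − 176,400| = 33,000 Hz.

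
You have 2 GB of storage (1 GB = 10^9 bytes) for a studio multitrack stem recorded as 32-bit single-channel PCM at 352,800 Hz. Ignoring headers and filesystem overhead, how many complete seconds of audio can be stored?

1,417 seconds

Uncompressed byte rate = 352,800 × 4 × 1 = 1,411,200 bytes/s.
Capacity = 2 × 1,000,000,000 = 2,000,000,000 bytes.
2,000,000,000 / 1,411,200 ≈ 1417.23 s → 1,417 seconds.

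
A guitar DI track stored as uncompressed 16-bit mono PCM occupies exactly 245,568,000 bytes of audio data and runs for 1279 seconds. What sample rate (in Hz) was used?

96,000 Hz

Bytes = sample_rate × seconds × bytes_per_sample × channels.
sample_rate = 245,568,000 / (1,279 × 2 × 1) = 245,568,000 / 2,558 = 96,000 Hz.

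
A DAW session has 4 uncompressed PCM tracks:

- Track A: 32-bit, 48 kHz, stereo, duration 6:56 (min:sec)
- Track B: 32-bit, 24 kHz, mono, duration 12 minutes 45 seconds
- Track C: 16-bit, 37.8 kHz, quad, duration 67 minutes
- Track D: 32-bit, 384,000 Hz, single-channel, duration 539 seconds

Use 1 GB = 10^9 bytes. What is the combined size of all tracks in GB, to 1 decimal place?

Track A: 6:56 (min:sec) = 416 s; 48,000 × 416 × 4 × 2 = 159,744,000 bytes.
Track B: 12 minutes 45 seconds = 765 s; 24,000 × 765 × 4 × 1 = 73,440,000 bytes.
Track C: 67 minutes = 4,020 s; 37,800 × 4,020 × 2 × 4 = 1,215,648,000 bytes.
Track D: 384,000 × 539 × 4 × 1 = 827,904,000 bytes.
Total = 2,276,736,000 bytes = 2.3 GB.

2.3 GB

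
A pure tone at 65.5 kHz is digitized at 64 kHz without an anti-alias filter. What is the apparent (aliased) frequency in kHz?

Nyquist = 64,000/2 = 32,000 Hz; 65,500 Hz exceeds it.
Alias = |65,500 − 1×64,000| = |65,500 − 64,000| = 1,500 Hz = 1.5 kHz.

1.5 kHz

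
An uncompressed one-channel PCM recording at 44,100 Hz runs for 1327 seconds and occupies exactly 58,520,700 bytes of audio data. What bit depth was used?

Bytes per sample = 58,520,700 / (44,100 × 1,327 × 1) = 58,520,700 / 58,520,700 = 1.
Bit depth = 1 × 8 = 8 bits.

8 bits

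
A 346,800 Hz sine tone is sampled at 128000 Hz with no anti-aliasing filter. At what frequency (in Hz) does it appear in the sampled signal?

37,200 Hz

Nyquist = 128,000/2 = 64,000 Hz; 346,800 Hz exceeds it.
Alias = |346,800 − 3×128,000| = |346,800 − 384,000| = 37,200 Hz.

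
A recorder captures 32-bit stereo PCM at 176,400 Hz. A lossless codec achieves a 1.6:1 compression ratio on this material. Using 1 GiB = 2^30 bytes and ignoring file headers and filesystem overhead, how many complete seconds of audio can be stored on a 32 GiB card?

Uncompressed byte rate = 176,400 × 4 × 2 = 1,411,200 bytes/s.
After 1.6:1 compression, effective rate ≈ 882000 bytes/s.
Capacity = 32 × 1,073,741,824 = 34,359,738,368 bytes.
34,359,738,368 / effective rate ≈ 38956.62 s → 38,956 seconds.

38,956 seconds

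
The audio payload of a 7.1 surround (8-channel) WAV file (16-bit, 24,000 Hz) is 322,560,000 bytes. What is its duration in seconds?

Byte rate = 24,000 × 2 × 8 = 384,000 bytes/s.
Duration = 322,560,000 / 384,000 = 840 s.

840 seconds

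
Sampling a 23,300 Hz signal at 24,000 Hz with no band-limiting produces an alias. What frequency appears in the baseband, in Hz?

Nyquist = 24,000/2 = 12,000 Hz; 23,300 Hz exceeds it.
Alias = |23,300 − 1×24,000| = |23,300 − 24,000| = 700 Hz.

700 Hz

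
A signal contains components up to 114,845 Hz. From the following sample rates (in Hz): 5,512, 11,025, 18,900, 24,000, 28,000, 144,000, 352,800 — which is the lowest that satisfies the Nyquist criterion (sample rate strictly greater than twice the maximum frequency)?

352,800 Hz

Need sample rate > 2 × 114,845 = 229,690 Hz.
Lowest listed rate above 229,690 Hz is 352,800 Hz.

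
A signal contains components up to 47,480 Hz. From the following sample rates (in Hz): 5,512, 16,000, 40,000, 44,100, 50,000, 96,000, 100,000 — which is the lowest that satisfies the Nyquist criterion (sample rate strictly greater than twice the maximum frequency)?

Need sample rate > 2 × 47,480 = 94,960 Hz.
Lowest listed rate above 94,960 Hz is 96,000 Hz.

96,000 Hz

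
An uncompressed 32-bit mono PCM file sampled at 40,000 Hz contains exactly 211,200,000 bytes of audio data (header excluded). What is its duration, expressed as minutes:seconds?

Byte rate = 40,000 × 4 × 1 = 160,000 bytes/s.
Duration = 211,200,000 / 160,000 = 1,320 s.
1,320 s = 22:00.

22:00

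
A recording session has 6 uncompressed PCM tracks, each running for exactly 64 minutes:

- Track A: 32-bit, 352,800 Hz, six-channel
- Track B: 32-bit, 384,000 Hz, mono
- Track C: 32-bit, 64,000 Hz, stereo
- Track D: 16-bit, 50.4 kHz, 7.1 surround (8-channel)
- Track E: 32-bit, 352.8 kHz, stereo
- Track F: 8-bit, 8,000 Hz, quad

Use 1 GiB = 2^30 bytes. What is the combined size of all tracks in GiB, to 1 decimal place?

exactly 64 minutes = 3,840 s.
Track A: 352,800 × 3,840 × 4 × 6 = 32,514,048,000 bytes.
Track B: 384,000 × 3,840 × 4 × 1 = 5,898,240,000 bytes.
Track C: 64,000 × 3,840 × 4 × 2 = 1,966,080,000 bytes.
Track D: 50,400 × 3,840 × 2 × 8 = 3,096,576,000 bytes.
Track E: 352,800 × 3,840 × 4 × 2 = 10,838,016,000 bytes.
Track F: 8,000 × 3,840 × 1 × 4 = 122,880,000 bytes.
Total = 54,435,840,000 bytes = 50.7 GiB.

50.7 GiB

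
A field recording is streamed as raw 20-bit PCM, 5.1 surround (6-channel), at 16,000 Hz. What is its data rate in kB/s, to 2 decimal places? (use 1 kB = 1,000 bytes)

Bit rate = 16,000 × 20 × 6 = 1,920,000 bits/s.
1,920,000 / 8 = 240,000 B/s = 240.00 kB/s.

240.00 kB/s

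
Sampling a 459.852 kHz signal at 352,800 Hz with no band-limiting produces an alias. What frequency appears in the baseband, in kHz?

107.052 kHz

Nyquist = 352,800/2 = 176,400 Hz; 459,852 Hz exceeds it.
Alias = |459,852 − 1×352,800| = |459,852 − 352,800| = 107,052 Hz = 107.052 kHz.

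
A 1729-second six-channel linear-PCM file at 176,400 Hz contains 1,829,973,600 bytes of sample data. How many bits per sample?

Bytes per sample = 1,829,973,600 / (176,400 × 1,729 × 6) = 1,829,973,600 / 1,829,973,600 = 1.
Bit depth = 1 × 8 = 8 bits.

8 bits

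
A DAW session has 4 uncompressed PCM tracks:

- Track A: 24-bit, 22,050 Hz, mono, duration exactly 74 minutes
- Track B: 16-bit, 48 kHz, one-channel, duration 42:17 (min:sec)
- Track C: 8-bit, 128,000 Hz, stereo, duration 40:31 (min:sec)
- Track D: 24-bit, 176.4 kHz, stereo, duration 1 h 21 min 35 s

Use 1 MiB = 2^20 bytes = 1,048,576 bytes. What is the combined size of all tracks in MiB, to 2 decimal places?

Track A: exactly 74 minutes = 4,440 s; 22,050 × 4,440 × 3 × 1 = 293,706,000 bytes.
Track B: 42:17 (min:sec) = 2,537 s; 48,000 × 2,537 × 2 × 1 = 243,552,000 bytes.
Track C: 40:31 (min:sec) = 2,431 s; 128,000 × 2,431 × 1 × 2 = 622,336,000 bytes.
Track D: 1 h 21 min 35 s = 4,895 s; 176,400 × 4,895 × 3 × 2 = 5,180,868,000 bytes.
Total = 6,340,462,000 bytes = 6046.74 MiB.

6046.74 MiB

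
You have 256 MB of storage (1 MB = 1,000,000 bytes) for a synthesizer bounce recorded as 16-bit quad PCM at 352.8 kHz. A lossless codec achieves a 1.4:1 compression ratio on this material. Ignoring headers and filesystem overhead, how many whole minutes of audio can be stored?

Uncompressed byte rate = 352,800 × 2 × 4 = 2,822,400 bytes/s.
After 1.4:1 compression, effective rate ≈ 2016000 bytes/s.
Capacity = 256 × 1,000,000 = 256,000,000 bytes.
256,000,000 / effective rate ≈ 126.98 s → 2 minutes.

2 minutes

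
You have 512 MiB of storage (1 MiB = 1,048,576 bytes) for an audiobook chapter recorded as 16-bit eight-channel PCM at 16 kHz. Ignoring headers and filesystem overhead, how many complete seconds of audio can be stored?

2,097 seconds

Uncompressed byte rate = 16,000 × 2 × 8 = 256,000 bytes/s.
Capacity = 512 × 1,048,576 = 536,870,912 bytes.
536,870,912 / 256,000 ≈ 2097.15 s → 2,097 seconds.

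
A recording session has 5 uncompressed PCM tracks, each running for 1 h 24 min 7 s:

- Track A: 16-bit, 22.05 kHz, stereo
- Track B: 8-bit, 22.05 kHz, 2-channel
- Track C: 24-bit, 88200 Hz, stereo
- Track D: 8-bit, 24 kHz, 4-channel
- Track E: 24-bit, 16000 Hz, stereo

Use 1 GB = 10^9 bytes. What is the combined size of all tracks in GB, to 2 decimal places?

1 h 24 min 7 s = 5,047 s.
Track A: 22,050 × 5,047 × 2 × 2 = 445,145,400 bytes.
Track B: 22,050 × 5,047 × 1 × 2 = 222,572,700 bytes.
Track C: 88,200 × 5,047 × 3 × 2 = 2,670,872,400 bytes.
Track D: 24,000 × 5,047 × 1 × 4 = 484,512,000 bytes.
Track E: 16,000 × 5,047 × 3 × 2 = 484,512,000 bytes.
Total = 4,307,614,500 bytes = 4.31 GB.

4.31 GB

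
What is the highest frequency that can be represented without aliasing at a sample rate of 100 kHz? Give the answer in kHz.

50 kHz

Nyquist frequency = sample rate / 2 = 100,000 / 2 = 50 kHz.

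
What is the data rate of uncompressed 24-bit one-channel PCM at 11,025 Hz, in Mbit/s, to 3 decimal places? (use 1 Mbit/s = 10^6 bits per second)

0.265 Mbit/s

Bit rate = 11,025 × 24 × 1 = 264,600 bits/s.
= 0.265 Mbit/s.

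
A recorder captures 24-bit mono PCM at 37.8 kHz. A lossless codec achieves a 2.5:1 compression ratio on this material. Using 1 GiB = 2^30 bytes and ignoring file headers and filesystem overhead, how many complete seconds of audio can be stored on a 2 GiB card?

47,343 seconds

Uncompressed byte rate = 37,800 × 3 × 1 = 113,400 bytes/s.
After 2.5:1 compression, effective rate ≈ 45360 bytes/s.
Capacity = 2 × 1,073,741,824 = 2,147,483,648 bytes.
2,147,483,648 / effective rate ≈ 47343.11 s → 47,343 seconds.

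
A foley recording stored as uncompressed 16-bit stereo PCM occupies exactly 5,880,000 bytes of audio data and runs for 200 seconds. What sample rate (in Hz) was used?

Bytes = sample_rate × seconds × bytes_per_sample × channels.
sample_rate = 5,880,000 / (200 × 2 × 2) = 5,880,000 / 800 = 7,350 Hz.

7,350 Hz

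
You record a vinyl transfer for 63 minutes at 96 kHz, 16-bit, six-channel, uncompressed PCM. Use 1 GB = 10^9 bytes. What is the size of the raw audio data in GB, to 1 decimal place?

Duration = 63 minutes = 3,780 s.
Bytes = 96,000 samples/s × 3,780 s × 2 bytes/sample × 6 ch = 4,354,560,000 bytes.
4,354,560,000 / 1,000,000,000 = 4.4 GB.

4.4 GB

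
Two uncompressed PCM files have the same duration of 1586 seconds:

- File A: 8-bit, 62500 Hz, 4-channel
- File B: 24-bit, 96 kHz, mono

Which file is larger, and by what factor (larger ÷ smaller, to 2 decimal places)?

File B, by a factor of 1.15

File A: 62,500 × 1 × 4 = 250,000 bytes/s.
File B: 96,000 × 3 × 1 = 288,000 bytes/s.
File B is larger; ratio = 456,768,000 / 396,500,000 = 1.15.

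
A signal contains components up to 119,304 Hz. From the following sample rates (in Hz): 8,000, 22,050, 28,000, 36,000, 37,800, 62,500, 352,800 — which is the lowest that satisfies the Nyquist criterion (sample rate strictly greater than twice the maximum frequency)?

352,800 Hz

Need sample rate > 2 × 119,304 = 238,608 Hz.
Lowest listed rate above 238,608 Hz is 352,800 Hz.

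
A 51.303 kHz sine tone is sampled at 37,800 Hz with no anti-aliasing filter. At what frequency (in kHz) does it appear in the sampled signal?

Nyquist = 37,800/2 = 18,900 Hz; 51,303 Hz exceeds it.
Alias = |51,303 − 1×37,800| = |51,303 − 37,800| = 13,503 Hz = 13.503 kHz.

13.503 kHz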